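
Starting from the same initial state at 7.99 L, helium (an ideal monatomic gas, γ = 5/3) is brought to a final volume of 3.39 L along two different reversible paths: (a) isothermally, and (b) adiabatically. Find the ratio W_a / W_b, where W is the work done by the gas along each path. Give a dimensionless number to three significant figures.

W_a / W_b ≈ 0.741

Path (a) isothermal: W = P₁V₁ ln(V₂/V₁) → W_a/(P₁V₁) = -0.8574.
Path (b) adiabatic: W = P₁V₁(1 − (V₁/V₂)^(γ−1))/(γ−1) → W_b/(P₁V₁) = -1.157.
W_a / W_b = -0.8574 / -1.157 = 0.7413.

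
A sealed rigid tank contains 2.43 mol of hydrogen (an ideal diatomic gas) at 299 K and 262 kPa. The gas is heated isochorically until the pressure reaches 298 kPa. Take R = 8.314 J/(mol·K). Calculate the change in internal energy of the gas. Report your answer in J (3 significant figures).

ΔU ≈ 2080 J

Constant volume ⇒ W = 0, so Q = ΔU = nCᵥΔT with Cᵥ = 5R/2 = 20.79 J/(mol·K).
At constant V, T₂/T₁ = P₂/P₁ ⇒ ΔT = T₁(P₂/P₁ − 1) = 299·(298/262 − 1) = 41.08 K.
ΔU = (2.43)(20.79)(41.08) = 2075 J.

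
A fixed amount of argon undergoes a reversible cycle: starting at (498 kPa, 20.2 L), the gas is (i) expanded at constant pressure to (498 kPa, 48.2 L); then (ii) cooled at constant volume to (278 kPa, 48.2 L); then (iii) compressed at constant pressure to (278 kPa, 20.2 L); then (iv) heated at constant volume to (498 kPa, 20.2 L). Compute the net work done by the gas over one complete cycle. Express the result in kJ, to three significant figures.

Constant-volume legs do no work.
W(i) = (498)(48.2 − 20.2) = 13944 J; W(iii) = (278)(20.2 − 48.2) = -7784 J.
W_net = 13944 − 7784 = 6160 J (the clockwise enclosed area).

W_net ≈ 6.16 kJ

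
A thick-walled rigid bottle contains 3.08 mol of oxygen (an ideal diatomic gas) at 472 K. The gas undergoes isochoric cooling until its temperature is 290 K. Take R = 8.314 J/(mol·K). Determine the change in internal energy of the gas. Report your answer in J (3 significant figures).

ΔU ≈ -11700 J

Constant volume ⇒ W = 0, so Q = ΔU = nCᵥΔT with Cᵥ = 5R/2 = 20.79 J/(mol·K).
ΔU = (3.08)(20.79)(290 − 472) = -11651 J.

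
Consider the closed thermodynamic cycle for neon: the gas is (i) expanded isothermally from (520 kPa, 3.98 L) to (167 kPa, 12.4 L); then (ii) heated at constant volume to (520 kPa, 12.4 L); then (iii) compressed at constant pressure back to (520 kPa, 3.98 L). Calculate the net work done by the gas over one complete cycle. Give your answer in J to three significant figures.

Leg (i): W = PᵢVᵢ ln(V_f/Vᵢ) = (2070) ln(12.4/3.98) = 2352 J.
Leg (ii): W = 0.
Leg (iii): W = PΔV = (520)(3.98 − 12.4) = -4378 J.
W_net = 2352 − 4378 = -2026 J.

W_net ≈ -2030 J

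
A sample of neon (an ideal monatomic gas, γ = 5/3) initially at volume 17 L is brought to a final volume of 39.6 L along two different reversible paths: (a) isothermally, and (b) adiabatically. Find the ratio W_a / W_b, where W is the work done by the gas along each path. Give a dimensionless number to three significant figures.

Path (a) isothermal: W = P₁V₁ ln(V₂/V₁) → W_a/(P₁V₁) = 0.8456.
Path (b) adiabatic: W = P₁V₁(1 − (V₁/V₂)^(γ−1))/(γ−1) → W_b/(P₁V₁) = 0.6464.
W_a / W_b = 0.8456 / 0.6464 = 1.308.

W_a / W_b ≈ 1.31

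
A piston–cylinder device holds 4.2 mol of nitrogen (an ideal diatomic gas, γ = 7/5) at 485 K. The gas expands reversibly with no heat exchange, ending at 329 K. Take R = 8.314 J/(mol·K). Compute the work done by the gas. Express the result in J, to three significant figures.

W ≈ 13600 J

Adiabatic ⇒ Q = 0, so W_by = −ΔU = nCᵥ(T₁ − T₂).
Cᵥ = 5R/2 = 20.79 J/(mol·K).
W = (4.2)(20.79)(485 − 329) = 13618 J.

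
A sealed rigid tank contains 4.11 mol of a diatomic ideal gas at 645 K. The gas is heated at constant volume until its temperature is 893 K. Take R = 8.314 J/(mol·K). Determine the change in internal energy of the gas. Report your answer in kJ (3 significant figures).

ΔU ≈ 21.2 kJ

Constant volume ⇒ W = 0, so Q = ΔU = nCᵥΔT with Cᵥ = 5R/2 = 20.79 J/(mol·K).
ΔU = (4.11)(20.79)(893 − 645) = 21186 J.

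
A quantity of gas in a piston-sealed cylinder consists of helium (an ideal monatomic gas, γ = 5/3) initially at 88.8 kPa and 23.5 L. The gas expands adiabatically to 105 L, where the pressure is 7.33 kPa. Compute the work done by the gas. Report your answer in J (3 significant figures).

W ≈ 1980 J

Adiabatic: W = (P₁V₁ − P₂V₂)/(γ − 1) with γ = 5/3.
P₁V₁ = 2087 J, P₂V₂ = 769.6 J.
W = (2087 − 769.6) / 0.6667 = 1976 J.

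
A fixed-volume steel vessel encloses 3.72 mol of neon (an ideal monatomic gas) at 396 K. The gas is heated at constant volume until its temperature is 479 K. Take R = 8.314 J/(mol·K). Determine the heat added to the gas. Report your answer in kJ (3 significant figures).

Constant volume ⇒ W = 0, so Q = ΔU = nCᵥΔT with Cᵥ = 3R/2 = 12.47 J/(mol·K).
ΔU = (3.72)(12.47)(479 − 396) = 3851 J.

Q ≈ 3.85 kJ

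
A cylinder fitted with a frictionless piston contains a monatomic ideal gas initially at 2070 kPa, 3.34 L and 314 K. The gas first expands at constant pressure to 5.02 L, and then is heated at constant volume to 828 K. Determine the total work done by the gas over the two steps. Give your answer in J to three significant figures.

Step 1 (isobaric): W = PΔV = (2070 kPa)(5.02 − 3.34 L) = 3478 J.
Step 2 (isochoric): W = 0 (constant volume).
W_total = 3478 + 0 = 3478 J.

W_total ≈ 3480 J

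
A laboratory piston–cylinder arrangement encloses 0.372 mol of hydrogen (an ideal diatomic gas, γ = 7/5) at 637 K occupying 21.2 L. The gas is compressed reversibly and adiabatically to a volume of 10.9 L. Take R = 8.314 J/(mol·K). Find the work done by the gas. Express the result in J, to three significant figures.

W ≈ -1500 J

Adiabatic: TV^(γ−1) = const with γ = 7/5.
T₂ = T₁ (V₁/V₂)^(γ−1) = 637 × (21.2/10.9)^0.4 = 637 × 1.305 = 831.2 K.
W_by = nCᵥ(T₁ − T₂) = (0.372)(20.79)(637 − 831.2) = -1502 J.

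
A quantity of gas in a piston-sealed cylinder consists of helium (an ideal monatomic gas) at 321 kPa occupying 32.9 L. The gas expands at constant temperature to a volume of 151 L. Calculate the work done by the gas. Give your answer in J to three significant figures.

W ≈ 16100 J

Isothermal: W = nRT ln(V₂/V₁) = P₁V₁ ln(V₂/V₁).
P₁V₁ = (321 kPa)(32.9 L) = 10561 J.
W = 10561 × ln(151/32.9) = 10561 × 1.524
W_by_gas = 16093 J.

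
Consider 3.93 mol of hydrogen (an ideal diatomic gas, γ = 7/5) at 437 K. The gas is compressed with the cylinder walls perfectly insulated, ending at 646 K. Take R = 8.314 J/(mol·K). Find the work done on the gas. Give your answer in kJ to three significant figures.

Adiabatic ⇒ Q = 0, so W_by = −ΔU = nCᵥ(T₁ − T₂).
Cᵥ = 5R/2 = 20.79 J/(mol·K).
W = (3.93)(20.79)(437 − 646) = -17072 J.
Work on gas = −W_by = 17072 J.

W ≈ 17.1 kJ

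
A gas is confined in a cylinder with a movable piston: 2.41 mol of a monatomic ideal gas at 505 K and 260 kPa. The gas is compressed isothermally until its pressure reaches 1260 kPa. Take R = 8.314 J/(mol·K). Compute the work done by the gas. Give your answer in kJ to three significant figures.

Isothermal process: W = nRT ln(V₂/V₁) = nRT ln(P₁/P₂).
W = (2.41)(8.314)(505) × ln(260/1260)
  = 10119 × ln(0.2063) = 10119 × -1.578
W_by_gas = -15969 J.

W ≈ -16.0 kJ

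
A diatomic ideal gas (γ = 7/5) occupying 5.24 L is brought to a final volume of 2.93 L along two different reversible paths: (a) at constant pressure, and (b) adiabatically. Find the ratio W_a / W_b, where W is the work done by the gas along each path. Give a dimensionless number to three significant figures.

Path (a) isobaric: W = P₁(V₂ − V₁) → W_a/(P₁V₁) = -0.4408.
Path (b) adiabatic: W = P₁V₁(1 − (V₁/V₂)^(γ−1))/(γ−1) → W_b/(P₁V₁) = -0.6545.
W_a / W_b = -0.4408 / -0.6545 = 0.6736.

W_a / W_b ≈ 0.674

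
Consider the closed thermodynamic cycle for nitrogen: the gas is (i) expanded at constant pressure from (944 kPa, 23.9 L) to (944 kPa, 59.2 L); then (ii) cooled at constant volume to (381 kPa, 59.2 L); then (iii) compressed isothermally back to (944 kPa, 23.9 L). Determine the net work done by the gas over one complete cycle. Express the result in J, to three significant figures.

W_net ≈ 12900 J

Leg (i): W = PΔV = (944)(59.2 − 23.9) = 33323 J.
Leg (ii): W = 0.
Leg (iii): W = PᵢVᵢ ln(V_f/Vᵢ) = (22555) ln(23.9/59.2) = -20459 J.
W_net = 33323 − 20459 = 12865 J.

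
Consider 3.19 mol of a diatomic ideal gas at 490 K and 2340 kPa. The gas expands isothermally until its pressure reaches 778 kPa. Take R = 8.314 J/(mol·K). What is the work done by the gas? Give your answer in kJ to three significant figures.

W ≈ 14.3 kJ

Isothermal process: W = nRT ln(V₂/V₁) = nRT ln(P₁/P₂).
W = (3.19)(8.314)(490) × ln(2340/778)
  = 12996 × ln(3.008) = 12996 × 1.101
W_by_gas = 14311 J.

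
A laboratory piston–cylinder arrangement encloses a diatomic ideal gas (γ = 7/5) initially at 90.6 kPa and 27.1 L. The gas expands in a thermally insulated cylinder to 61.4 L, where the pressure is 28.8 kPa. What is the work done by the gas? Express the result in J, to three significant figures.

W ≈ 1720 J

Adiabatic: W = (P₁V₁ − P₂V₂)/(γ − 1) with γ = 7/5.
P₁V₁ = 2455 J, P₂V₂ = 1768 J.
W = (2455 − 1768) / 0.4 = 1717 J.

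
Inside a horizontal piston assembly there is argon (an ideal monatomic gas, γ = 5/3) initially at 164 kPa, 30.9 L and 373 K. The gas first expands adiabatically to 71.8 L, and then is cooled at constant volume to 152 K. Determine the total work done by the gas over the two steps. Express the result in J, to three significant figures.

Step 1 (adiabatic): W = (P₁V₁ − P₂V₂)/(γ−1) = (5068 − 2889)/0.667 = 3268 J.
Step 2 (isochoric): W = 0 (constant volume).
W_total = 3268 + 0 = 3268 J.

W_total ≈ 3270 J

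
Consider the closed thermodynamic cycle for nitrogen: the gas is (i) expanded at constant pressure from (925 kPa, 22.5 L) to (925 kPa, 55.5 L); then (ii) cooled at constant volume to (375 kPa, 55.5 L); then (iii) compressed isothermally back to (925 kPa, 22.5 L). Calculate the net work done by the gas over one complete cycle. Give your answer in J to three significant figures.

W_net ≈ 11700 J

Leg (i): W = PΔV = (925)(55.5 − 22.5) = 30525 J.
Leg (ii): W = 0.
Leg (iii): W = PᵢVᵢ ln(V_f/Vᵢ) = (20812) ln(22.5/55.5) = -18791 J.
W_net = 30525 − 18791 = 11734 J.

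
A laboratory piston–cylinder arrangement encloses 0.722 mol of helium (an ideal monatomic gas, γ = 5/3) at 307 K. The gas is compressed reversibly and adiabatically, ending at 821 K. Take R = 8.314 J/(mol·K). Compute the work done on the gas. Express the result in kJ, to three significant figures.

Adiabatic ⇒ Q = 0, so W_by = −ΔU = nCᵥ(T₁ − T₂).
Cᵥ = 3R/2 = 12.47 J/(mol·K).
W = (0.722)(12.47)(307 − 821) = -4628 J.
Work on gas = −W_by = 4628 J.

W ≈ 4.63 kJ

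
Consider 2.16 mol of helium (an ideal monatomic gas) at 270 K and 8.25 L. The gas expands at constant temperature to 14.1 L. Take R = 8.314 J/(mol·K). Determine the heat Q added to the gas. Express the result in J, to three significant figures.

Isothermal ⇒ ΔU = 0, so Q = W = nRT ln(V₂/V₁).
Q = (2.16)(8.314)(270) ln(14.1/8.25) = 4849 × 0.536 = 2599 J.

Q ≈ 2600 J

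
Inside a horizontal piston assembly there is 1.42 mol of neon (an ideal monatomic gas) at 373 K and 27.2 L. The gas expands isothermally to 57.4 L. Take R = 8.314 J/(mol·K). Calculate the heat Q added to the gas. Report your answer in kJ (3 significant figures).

Q ≈ 3.29 kJ

Isothermal ⇒ ΔU = 0, so Q = W = nRT ln(V₂/V₁).
Q = (1.42)(8.314)(373) ln(57.4/27.2) = 4404 × 0.7468 = 3289 J.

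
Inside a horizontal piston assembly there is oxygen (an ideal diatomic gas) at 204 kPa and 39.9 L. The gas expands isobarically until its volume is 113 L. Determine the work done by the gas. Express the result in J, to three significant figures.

Isobaric: W = P ΔV.
W = (204 kPa)(113 − 39.9 L) = (204)(73.1) = 14912 J.

W ≈ 14900 J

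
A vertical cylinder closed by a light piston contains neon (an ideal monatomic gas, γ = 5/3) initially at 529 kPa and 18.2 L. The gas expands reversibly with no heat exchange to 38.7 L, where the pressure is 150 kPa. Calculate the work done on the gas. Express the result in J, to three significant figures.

Adiabatic: W = (P₁V₁ − P₂V₂)/(γ − 1) with γ = 5/3.
P₁V₁ = 9628 J, P₂V₂ = 5805 J.
W = (9628 − 5805) / 0.6667 = 5734 J.
Work on gas = −W_by = -5734 J.

W ≈ -5730 J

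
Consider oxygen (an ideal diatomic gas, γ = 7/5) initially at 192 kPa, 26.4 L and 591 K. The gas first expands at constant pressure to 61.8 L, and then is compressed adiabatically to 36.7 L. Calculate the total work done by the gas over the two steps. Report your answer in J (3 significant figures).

Step 1 (isobaric): W = PΔV = (192 kPa)(61.8 − 26.4 L) = 6797 J.
After step 1: P = 192 kPa, V = 61.8 L, T = 1383 K.
Step 2 (adiabatic): W = (P₁V₁ − P₂V₂)/(γ−1) = (11866 − 14616)/0.4 = -6875 J.
W_total = 6797 − 6875 = -78.37 J.

W_total ≈ -78.4 J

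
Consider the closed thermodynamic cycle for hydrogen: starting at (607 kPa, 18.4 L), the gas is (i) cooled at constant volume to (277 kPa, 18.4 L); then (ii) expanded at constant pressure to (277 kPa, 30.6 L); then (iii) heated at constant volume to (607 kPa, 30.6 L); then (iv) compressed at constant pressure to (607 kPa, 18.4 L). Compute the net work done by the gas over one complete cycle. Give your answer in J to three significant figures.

Constant-volume legs do no work.
W(ii) = (277)(30.6 − 18.4) = 3379 J; W(iv) = (607)(18.4 − 30.6) = -7405 J.
W_net = 3379 − 7405 = -4026 J (the counter-clockwise enclosed area).

W_net ≈ -4030 J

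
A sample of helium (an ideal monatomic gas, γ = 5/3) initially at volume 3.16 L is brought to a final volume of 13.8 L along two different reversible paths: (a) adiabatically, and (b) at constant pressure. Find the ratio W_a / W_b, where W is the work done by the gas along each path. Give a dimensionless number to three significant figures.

W_a / W_b ≈ 0.279

Path (a) adiabatic: W = P₁V₁(1 − (V₁/V₂)^(γ−1))/(γ−1) → W_a/(P₁V₁) = 0.9386.
Path (b) isobaric: W = P₁(V₂ − V₁) → W_b/(P₁V₁) = 3.367.
W_a / W_b = 0.9386 / 3.367 = 0.2787.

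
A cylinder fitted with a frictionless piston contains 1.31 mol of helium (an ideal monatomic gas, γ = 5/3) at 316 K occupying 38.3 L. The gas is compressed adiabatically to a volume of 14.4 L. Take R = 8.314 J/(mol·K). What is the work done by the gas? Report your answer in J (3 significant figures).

Adiabatic: TV^(γ−1) = const with γ = 5/3.
T₂ = T₁ (V₁/V₂)^(γ−1) = 316 × (38.3/14.4)^0.667 = 316 × 1.92 = 606.6 K.
W_by = nCᵥ(T₁ − T₂) = (1.31)(12.47)(316 − 606.6) = -4748 J.

W ≈ -4750 J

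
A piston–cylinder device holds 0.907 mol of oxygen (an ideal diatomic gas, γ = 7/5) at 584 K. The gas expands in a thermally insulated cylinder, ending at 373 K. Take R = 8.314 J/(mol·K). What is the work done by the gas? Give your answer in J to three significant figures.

W ≈ 3980 J

Adiabatic ⇒ Q = 0, so W_by = −ΔU = nCᵥ(T₁ − T₂).
Cᵥ = 5R/2 = 20.79 J/(mol·K).
W = (0.907)(20.79)(584 − 373) = 3978 J.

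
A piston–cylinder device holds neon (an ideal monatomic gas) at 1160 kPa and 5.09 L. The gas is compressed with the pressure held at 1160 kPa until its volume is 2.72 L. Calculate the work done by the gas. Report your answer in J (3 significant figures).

W ≈ -2750 J

Isobaric: W = P ΔV.
W = (1160 kPa)(2.72 − 5.09 L) = (1160)(-2.37) = -2749 J.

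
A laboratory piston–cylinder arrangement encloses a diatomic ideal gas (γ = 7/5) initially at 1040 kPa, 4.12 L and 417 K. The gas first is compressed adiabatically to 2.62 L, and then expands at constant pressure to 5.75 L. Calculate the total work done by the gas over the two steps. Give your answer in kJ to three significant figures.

Step 1 (adiabatic): W = (P₁V₁ − P₂V₂)/(γ−1) = (4285 − 5135)/0.4 = -2126 J.
After step 1: P = 1960 kPa, V = 2.62 L, T = 499.8 K.
Step 2 (isobaric): W = PΔV = (1960 kPa)(5.75 − 2.62 L) = 6135 J.
W_total = -2126 + 6135 = 4009 J.

W_total ≈ 4.01 kJ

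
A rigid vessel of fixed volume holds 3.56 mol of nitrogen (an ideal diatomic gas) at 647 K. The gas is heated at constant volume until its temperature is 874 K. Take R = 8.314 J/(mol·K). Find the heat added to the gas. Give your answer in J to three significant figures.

Constant volume ⇒ W = 0, so Q = ΔU = nCᵥΔT with Cᵥ = 5R/2 = 20.79 J/(mol·K).
ΔU = (3.56)(20.79)(874 − 647) = 16797 J.

Q ≈ 16800 J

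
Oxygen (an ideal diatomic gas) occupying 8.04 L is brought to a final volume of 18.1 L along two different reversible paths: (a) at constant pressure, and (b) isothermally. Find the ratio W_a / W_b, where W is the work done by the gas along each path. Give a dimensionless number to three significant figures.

W_a / W_b ≈ 1.54

Path (a) isobaric: W = P₁(V₂ − V₁) → W_a/(P₁V₁) = 1.251.
Path (b) isothermal: W = P₁V₁ ln(V₂/V₁) → W_b/(P₁V₁) = 0.8115.
W_a / W_b = 1.251 / 0.8115 = 1.542.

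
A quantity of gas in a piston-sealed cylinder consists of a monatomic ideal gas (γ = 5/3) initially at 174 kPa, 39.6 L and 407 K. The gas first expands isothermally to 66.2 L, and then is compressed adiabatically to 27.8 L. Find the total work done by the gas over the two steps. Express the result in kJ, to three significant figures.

Step 1 (isothermal): W = P₁V₁ ln(V₂/V₁) = (6890) ln(66.2/39.6) = 3541 J.
After step 1: P = 104.1 kPa, V = 66.2 L, T = 407 K.
Step 2 (adiabatic): W = (P₁V₁ − P₂V₂)/(γ−1) = (6890 − 12287)/0.667 = -8095 J.
W_total = 3541 − 8095 = -4555 J.

W_total ≈ -4.55 kJ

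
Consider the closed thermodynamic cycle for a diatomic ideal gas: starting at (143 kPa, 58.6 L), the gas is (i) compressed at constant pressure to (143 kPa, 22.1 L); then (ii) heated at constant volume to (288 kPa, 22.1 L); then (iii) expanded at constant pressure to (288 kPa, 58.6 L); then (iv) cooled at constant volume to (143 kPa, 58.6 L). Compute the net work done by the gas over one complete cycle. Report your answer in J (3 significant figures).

W_net ≈ 5290 J

Constant-volume legs do no work.
W(i) = (143)(22.1 − 58.6) = -5220 J; W(iii) = (288)(58.6 − 22.1) = 10512 J.
W_net = -5220 + 10512 = 5292 J (the clockwise enclosed area).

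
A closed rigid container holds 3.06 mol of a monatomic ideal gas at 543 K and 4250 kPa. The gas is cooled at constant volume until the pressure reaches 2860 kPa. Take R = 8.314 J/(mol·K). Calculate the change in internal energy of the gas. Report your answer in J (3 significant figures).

Constant volume ⇒ W = 0, so Q = ΔU = nCᵥΔT with Cᵥ = 3R/2 = 12.47 J/(mol·K).
At constant V, T₂/T₁ = P₂/P₁ ⇒ ΔT = T₁(P₂/P₁ − 1) = 543·(2860/4250 − 1) = -177.6 K.
ΔU = (3.06)(12.47)(-177.6) = -6777 J.

ΔU ≈ -6780 J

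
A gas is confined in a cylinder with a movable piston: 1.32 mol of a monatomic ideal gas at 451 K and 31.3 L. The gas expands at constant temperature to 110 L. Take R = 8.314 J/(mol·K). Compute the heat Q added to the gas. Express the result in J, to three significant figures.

Q ≈ 6220 J

Isothermal ⇒ ΔU = 0, so Q = W = nRT ln(V₂/V₁).
Q = (1.32)(8.314)(451) ln(110/31.3) = 4949 × 1.257 = 6221 J.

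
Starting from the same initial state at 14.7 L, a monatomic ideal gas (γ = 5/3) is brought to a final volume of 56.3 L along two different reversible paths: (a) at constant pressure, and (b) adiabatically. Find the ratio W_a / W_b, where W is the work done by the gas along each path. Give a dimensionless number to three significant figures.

W_a / W_b ≈ 3.19

Path (a) isobaric: W = P₁(V₂ − V₁) → W_a/(P₁V₁) = 2.83.
Path (b) adiabatic: W = P₁V₁(1 − (V₁/V₂)^(γ−1))/(γ−1) → W_b/(P₁V₁) = 0.8872.
W_a / W_b = 2.83 / 0.8872 = 3.19.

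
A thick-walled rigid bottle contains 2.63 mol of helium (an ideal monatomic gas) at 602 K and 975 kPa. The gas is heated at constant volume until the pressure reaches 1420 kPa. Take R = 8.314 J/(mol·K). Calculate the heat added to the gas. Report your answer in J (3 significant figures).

Q ≈ 9010 J

Constant volume ⇒ W = 0, so Q = ΔU = nCᵥΔT with Cᵥ = 3R/2 = 12.47 J/(mol·K).
At constant V, T₂/T₁ = P₂/P₁ ⇒ ΔT = T₁(P₂/P₁ − 1) = 602·(1420/975 − 1) = 274.8 K.
ΔU = (2.63)(12.47)(274.8) = 9012 J.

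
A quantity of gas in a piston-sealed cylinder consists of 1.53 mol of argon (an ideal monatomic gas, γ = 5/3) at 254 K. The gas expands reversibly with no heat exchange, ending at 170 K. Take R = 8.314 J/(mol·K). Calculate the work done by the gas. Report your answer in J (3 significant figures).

W ≈ 1600 J

Adiabatic ⇒ Q = 0, so W_by = −ΔU = nCᵥ(T₁ − T₂).
Cᵥ = 3R/2 = 12.47 J/(mol·K).
W = (1.53)(12.47)(254 − 170) = 1603 J.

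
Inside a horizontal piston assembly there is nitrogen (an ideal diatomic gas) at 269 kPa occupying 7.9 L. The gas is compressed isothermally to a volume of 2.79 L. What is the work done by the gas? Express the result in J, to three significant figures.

Isothermal: W = nRT ln(V₂/V₁) = P₁V₁ ln(V₂/V₁).
P₁V₁ = (269 kPa)(7.9 L) = 2125 J.
W = 2125 × ln(2.79/7.9) = 2125 × -1.041
W_by_gas = -2212 J.

W ≈ -2210 J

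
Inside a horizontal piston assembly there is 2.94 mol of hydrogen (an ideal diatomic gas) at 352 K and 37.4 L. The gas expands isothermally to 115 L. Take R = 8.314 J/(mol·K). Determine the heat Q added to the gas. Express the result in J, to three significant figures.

Isothermal ⇒ ΔU = 0, so Q = W = nRT ln(V₂/V₁).
Q = (2.94)(8.314)(352) ln(115/37.4) = 8604 × 1.123 = 9665 J.

Q ≈ 9660 J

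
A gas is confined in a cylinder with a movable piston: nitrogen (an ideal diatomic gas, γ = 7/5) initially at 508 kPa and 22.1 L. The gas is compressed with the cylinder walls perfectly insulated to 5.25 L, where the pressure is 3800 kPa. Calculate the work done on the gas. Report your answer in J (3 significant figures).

W ≈ 21800 J

Adiabatic: W = (P₁V₁ − P₂V₂)/(γ − 1) with γ = 7/5.
P₁V₁ = 11227 J, P₂V₂ = 19950 J.
W = (11227 − 19950) / 0.4 = -21808 J.
Work on gas = −W_by = 21808 J.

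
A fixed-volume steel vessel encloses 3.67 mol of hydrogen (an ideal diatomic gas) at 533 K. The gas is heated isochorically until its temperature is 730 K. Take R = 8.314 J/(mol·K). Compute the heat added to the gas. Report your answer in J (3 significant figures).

Constant volume ⇒ W = 0, so Q = ΔU = nCᵥΔT with Cᵥ = 5R/2 = 20.79 J/(mol·K).
ΔU = (3.67)(20.79)(730 − 533) = 15027 J.

Q ≈ 15000 J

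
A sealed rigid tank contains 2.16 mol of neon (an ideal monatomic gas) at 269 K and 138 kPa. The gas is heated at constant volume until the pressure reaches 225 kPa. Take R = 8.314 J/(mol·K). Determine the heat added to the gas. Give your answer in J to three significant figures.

Constant volume ⇒ W = 0, so Q = ΔU = nCᵥΔT with Cᵥ = 3R/2 = 12.47 J/(mol·K).
At constant V, T₂/T₁ = P₂/P₁ ⇒ ΔT = T₁(P₂/P₁ − 1) = 269·(225/138 − 1) = 169.6 K.
ΔU = (2.16)(12.47)(169.6) = 4568 J.

Q ≈ 4570 J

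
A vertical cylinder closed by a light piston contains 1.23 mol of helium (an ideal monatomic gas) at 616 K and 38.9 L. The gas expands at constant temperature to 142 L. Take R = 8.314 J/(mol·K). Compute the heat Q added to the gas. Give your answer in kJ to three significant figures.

Q ≈ 8.16 kJ

Isothermal ⇒ ΔU = 0, so Q = W = nRT ln(V₂/V₁).
Q = (1.23)(8.314)(616) ln(142/38.9) = 6299 × 1.295 = 8157 J.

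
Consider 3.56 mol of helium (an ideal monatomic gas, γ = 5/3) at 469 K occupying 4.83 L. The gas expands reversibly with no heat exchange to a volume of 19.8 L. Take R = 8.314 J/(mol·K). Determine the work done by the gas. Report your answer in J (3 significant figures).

W ≈ 12700 J

Adiabatic: TV^(γ−1) = const with γ = 5/3.
T₂ = T₁ (V₁/V₂)^(γ−1) = 469 × (4.83/19.8)^0.667 = 469 × 0.3904 = 183.1 K.
W_by = nCᵥ(T₁ − T₂) = (3.56)(12.47)(469 − 183.1) = 12693 J.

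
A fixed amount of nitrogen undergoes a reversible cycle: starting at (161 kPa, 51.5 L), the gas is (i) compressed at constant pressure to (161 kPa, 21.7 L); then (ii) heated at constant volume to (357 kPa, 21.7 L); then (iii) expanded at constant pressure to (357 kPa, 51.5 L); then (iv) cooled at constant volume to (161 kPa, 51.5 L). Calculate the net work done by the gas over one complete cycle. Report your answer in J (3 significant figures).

W_net ≈ 5840 J

Constant-volume legs do no work.
W(i) = (161)(21.7 − 51.5) = -4798 J; W(iii) = (357)(51.5 − 21.7) = 10639 J.
W_net = -4798 + 10639 = 5841 J (the clockwise enclosed area).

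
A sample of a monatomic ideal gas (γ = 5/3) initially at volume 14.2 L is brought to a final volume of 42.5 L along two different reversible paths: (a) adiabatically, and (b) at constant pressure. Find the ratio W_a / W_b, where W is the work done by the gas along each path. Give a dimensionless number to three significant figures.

Path (a) adiabatic: W = P₁V₁(1 − (V₁/V₂)^(γ−1))/(γ−1) → W_a/(P₁V₁) = 0.7777.
Path (b) isobaric: W = P₁(V₂ − V₁) → W_b/(P₁V₁) = 1.993.
W_a / W_b = 0.7777 / 1.993 = 0.3902.

W_a / W_b ≈ 0.390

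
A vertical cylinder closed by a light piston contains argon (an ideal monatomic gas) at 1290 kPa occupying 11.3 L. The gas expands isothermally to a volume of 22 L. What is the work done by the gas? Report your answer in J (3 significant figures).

W ≈ 9710 J

Isothermal: W = nRT ln(V₂/V₁) = P₁V₁ ln(V₂/V₁).
P₁V₁ = (1290 kPa)(11.3 L) = 14577 J.
W = 14577 × ln(22/11.3) = 14577 × 0.6662
W_by_gas = 9712 J.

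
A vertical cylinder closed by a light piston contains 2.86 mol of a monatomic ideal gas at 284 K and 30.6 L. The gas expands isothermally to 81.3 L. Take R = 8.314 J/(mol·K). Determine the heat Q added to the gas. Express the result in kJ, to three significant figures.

Isothermal ⇒ ΔU = 0, so Q = W = nRT ln(V₂/V₁).
Q = (2.86)(8.314)(284) ln(81.3/30.6) = 6753 × 0.9771 = 6599 J.

Q ≈ 6.60 kJ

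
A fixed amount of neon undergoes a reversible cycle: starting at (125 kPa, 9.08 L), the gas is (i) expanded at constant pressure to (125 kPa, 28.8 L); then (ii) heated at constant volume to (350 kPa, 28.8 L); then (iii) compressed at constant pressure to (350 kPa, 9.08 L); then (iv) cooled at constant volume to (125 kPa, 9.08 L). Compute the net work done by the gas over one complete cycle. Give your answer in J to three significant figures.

W_net ≈ -4440 J

Constant-volume legs do no work.
W(i) = (125)(28.8 − 9.08) = 2465 J; W(iii) = (350)(9.08 − 28.8) = -6902 J.
W_net = 2465 − 6902 = -4437 J (the counter-clockwise enclosed area).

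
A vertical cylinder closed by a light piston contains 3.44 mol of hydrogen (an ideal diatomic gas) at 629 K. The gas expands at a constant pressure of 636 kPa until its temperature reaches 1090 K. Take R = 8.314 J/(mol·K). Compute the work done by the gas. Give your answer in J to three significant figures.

Isobaric: W = P ΔV = nR ΔT.
W = (3.44)(8.314)(1090 − 629) = 13185 J.

W ≈ 13200 J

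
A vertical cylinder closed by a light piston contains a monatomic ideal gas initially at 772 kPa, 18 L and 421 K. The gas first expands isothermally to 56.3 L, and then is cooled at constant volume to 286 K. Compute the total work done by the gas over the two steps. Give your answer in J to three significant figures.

W_total ≈ 15800 J

Step 1 (isothermal): W = P₁V₁ ln(V₂/V₁) = (13896) ln(56.3/18) = 15846 J.
Step 2 (isochoric): W = 0 (constant volume).
W_total = 15846 + 0 = 15846 J.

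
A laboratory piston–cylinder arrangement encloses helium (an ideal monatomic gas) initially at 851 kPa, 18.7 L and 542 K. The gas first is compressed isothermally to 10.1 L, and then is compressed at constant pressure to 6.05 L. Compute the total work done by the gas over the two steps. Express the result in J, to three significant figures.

W_total ≈ -16200 J

Step 1 (isothermal): W = P₁V₁ ln(V₂/V₁) = (15914) ln(10.1/18.7) = -9803 J.
After step 1: P = 1576 kPa, V = 10.1 L, T = 542 K.
Step 2 (isobaric): W = PΔV = (1576 kPa)(6.05 − 10.1 L) = -6381 J.
W_total = -9803 − 6381 = -16184 J.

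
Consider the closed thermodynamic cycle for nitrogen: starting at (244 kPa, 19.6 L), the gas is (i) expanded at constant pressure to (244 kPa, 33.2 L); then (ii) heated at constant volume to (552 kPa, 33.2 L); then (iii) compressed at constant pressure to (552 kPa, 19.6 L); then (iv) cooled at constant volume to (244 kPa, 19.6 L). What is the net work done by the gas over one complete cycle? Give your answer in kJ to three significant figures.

Constant-volume legs do no work.
W(i) = (244)(33.2 − 19.6) = 3318 J; W(iii) = (552)(19.6 − 33.2) = -7507 J.
W_net = 3318 − 7507 = -4189 J (the counter-clockwise enclosed area).

W_net ≈ -4.19 kJ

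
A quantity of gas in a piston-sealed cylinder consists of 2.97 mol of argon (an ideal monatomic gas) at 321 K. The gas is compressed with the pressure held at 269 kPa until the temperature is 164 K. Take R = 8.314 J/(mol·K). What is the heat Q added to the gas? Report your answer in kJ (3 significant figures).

Isobaric: W = nRΔT = (2.97)(8.314)(-157) = -3877 J.
ΔU = nCᵥΔT with Cᵥ = 3R/2: ΔU = (2.97)(12.47)(-157) = -5815 J.
Q = ΔU + W = -5815 − 3877 = -9692 J.

Q ≈ -9.69 kJ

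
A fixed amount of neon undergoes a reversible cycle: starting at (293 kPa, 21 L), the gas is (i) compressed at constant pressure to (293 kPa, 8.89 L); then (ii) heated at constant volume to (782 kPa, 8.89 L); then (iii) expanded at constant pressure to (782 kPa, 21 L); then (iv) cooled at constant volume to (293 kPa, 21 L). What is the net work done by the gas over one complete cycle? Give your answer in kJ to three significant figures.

Constant-volume legs do no work.
W(i) = (293)(8.89 − 21) = -3548 J; W(iii) = (782)(21 − 8.89) = 9470 J.
W_net = -3548 + 9470 = 5922 J (the clockwise enclosed area).

W_net ≈ 5.92 kJ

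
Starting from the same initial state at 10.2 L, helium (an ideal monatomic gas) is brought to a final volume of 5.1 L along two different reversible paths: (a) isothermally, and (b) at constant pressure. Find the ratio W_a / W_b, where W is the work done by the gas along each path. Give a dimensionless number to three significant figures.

Path (a) isothermal: W = P₁V₁ ln(V₂/V₁) → W_a/(P₁V₁) = -0.6931.
Path (b) isobaric: W = P₁(V₂ − V₁) → W_b/(P₁V₁) = -0.5.
W_a / W_b = -0.6931 / -0.5 = 1.386.

W_a / W_b ≈ 1.39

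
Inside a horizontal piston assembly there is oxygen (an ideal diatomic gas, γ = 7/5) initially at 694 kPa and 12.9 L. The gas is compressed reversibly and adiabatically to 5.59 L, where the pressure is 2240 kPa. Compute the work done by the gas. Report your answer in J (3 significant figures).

Adiabatic: W = (P₁V₁ − P₂V₂)/(γ − 1) with γ = 7/5.
P₁V₁ = 8953 J, P₂V₂ = 12522 J.
W = (8953 − 12522) / 0.4 = -8923 J.

W ≈ -8920 J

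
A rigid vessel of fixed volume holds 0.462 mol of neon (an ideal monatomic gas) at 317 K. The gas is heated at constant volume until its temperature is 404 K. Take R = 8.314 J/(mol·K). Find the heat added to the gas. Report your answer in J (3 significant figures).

Q ≈ 501 J

Constant volume ⇒ W = 0, so Q = ΔU = nCᵥΔT with Cᵥ = 3R/2 = 12.47 J/(mol·K).
ΔU = (0.462)(12.47)(404 − 317) = 501.3 J.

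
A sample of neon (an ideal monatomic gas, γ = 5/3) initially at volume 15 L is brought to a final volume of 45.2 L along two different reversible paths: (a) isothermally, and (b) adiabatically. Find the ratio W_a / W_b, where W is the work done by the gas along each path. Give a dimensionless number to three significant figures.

W_a / W_b ≈ 1.41

Path (a) isothermal: W = P₁V₁ ln(V₂/V₁) → W_a/(P₁V₁) = 1.103.
Path (b) adiabatic: W = P₁V₁(1 − (V₁/V₂)^(γ−1))/(γ−1) → W_b/(P₁V₁) = 0.781.
W_a / W_b = 1.103 / 0.781 = 1.412.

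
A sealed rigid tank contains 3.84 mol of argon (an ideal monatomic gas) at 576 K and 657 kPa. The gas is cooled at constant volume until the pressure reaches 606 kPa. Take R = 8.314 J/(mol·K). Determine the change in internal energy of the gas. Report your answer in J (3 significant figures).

ΔU ≈ -2140 J

Constant volume ⇒ W = 0, so Q = ΔU = nCᵥΔT with Cᵥ = 3R/2 = 12.47 J/(mol·K).
At constant V, T₂/T₁ = P₂/P₁ ⇒ ΔT = T₁(P₂/P₁ − 1) = 576·(606/657 − 1) = -44.71 K.
ΔU = (3.84)(12.47)(-44.71) = -2141 J.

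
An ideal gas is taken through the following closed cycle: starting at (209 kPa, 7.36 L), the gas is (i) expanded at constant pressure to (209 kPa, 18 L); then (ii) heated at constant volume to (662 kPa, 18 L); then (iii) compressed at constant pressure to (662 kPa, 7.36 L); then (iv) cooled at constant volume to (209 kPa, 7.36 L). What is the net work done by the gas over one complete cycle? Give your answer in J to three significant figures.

W_net ≈ -4820 J

Constant-volume legs do no work.
W(i) = (209)(18 − 7.36) = 2224 J; W(iii) = (662)(7.36 − 18) = -7044 J.
W_net = 2224 − 7044 = -4820 J (the counter-clockwise enclosed area).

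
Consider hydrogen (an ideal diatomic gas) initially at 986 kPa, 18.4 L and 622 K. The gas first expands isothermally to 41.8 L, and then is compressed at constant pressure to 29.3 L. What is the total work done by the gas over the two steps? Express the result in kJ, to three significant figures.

W_total ≈ 9.46 kJ

Step 1 (isothermal): W = P₁V₁ ln(V₂/V₁) = (18142) ln(41.8/18.4) = 14887 J.
After step 1: P = 434 kPa, V = 41.8 L, T = 622 K.
Step 2 (isobaric): W = PΔV = (434 kPa)(29.3 − 41.8 L) = -5425 J.
W_total = 14887 − 5425 = 9461 J.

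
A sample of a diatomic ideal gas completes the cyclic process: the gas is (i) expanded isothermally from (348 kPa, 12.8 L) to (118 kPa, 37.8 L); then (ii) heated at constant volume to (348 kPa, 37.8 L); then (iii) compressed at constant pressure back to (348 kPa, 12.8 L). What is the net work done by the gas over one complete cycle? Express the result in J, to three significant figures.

Leg (i): W = PᵢVᵢ ln(V_f/Vᵢ) = (4454) ln(37.8/12.8) = 4824 J.
Leg (ii): W = 0.
Leg (iii): W = PΔV = (348)(12.8 − 37.8) = -8700 J.
W_net = 4824 − 8700 = -3876 J.

W_net ≈ -3880 J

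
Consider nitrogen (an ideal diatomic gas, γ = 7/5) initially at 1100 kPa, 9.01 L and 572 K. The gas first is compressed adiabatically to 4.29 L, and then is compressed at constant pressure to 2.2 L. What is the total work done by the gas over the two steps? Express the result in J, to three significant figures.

W_total ≈ -15100 J

Step 1 (adiabatic): W = (P₁V₁ − P₂V₂)/(γ−1) = (9911 − 13336)/0.4 = -8562 J.
After step 1: P = 3109 kPa, V = 4.29 L, T = 769.7 K.
Step 2 (isobaric): W = PΔV = (3109 kPa)(2.2 − 4.29 L) = -6497 J.
W_total = -8562 − 6497 = -15059 J.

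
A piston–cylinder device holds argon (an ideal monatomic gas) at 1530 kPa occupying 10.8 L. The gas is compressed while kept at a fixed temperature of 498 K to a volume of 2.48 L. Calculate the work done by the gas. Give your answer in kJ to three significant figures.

Isothermal: W = nRT ln(V₂/V₁) = P₁V₁ ln(V₂/V₁).
P₁V₁ = (1530 kPa)(10.8 L) = 16524 J.
W = 16524 × ln(2.48/10.8) = 16524 × -1.471
W_by_gas = -24312 J.

W ≈ -24.3 kJ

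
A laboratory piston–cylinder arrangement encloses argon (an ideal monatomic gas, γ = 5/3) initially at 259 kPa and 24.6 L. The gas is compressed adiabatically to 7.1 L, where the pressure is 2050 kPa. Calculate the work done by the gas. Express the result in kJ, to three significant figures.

W ≈ -12.3 kJ

Adiabatic: W = (P₁V₁ − P₂V₂)/(γ − 1) with γ = 5/3.
P₁V₁ = 6371 J, P₂V₂ = 14555 J.
W = (6371 − 14555) / 0.6667 = -12275 J.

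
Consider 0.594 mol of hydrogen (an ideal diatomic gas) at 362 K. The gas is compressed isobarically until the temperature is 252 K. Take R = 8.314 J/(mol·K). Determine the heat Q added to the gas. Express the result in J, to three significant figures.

Isobaric: W = nRΔT = (0.594)(8.314)(-110) = -543.2 J.
ΔU = nCᵥΔT with Cᵥ = 5R/2: ΔU = (0.594)(20.79)(-110) = -1358 J.
Q = ΔU + W = -1358 − 543.2 = -1901 J.

Q ≈ -1900 J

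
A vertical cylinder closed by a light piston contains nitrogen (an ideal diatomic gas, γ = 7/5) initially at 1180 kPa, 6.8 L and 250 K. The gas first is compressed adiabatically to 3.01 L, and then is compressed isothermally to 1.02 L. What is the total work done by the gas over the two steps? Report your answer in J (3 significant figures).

Step 1 (adiabatic): W = (P₁V₁ − P₂V₂)/(γ−1) = (8024 − 11116)/0.4 = -7731 J.
After step 1: P = 3693 kPa, V = 3.01 L, T = 346.4 K.
Step 2 (isothermal): W = P₁V₁ ln(V₂/V₁) = (11116) ln(1.02/3.01) = -12030 J.
W_total = -7731 − 12030 = -19761 J.

W_total ≈ -19800 J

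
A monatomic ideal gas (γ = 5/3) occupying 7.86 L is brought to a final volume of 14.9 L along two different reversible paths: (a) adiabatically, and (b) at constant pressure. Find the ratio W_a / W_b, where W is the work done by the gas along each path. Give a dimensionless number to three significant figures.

Path (a) adiabatic: W = P₁V₁(1 − (V₁/V₂)^(γ−1))/(γ−1) → W_a/(P₁V₁) = 0.5207.
Path (b) isobaric: W = P₁(V₂ − V₁) → W_b/(P₁V₁) = 0.8957.
W_a / W_b = 0.5207 / 0.8957 = 0.5814.

W_a / W_b ≈ 0.581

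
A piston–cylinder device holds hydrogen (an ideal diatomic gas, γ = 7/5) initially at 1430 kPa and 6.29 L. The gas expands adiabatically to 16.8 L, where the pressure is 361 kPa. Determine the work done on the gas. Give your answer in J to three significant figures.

Adiabatic: W = (P₁V₁ − P₂V₂)/(γ − 1) with γ = 7/5.
P₁V₁ = 8995 J, P₂V₂ = 6065 J.
W = (8995 − 6065) / 0.4 = 7325 J.
Work on gas = −W_by = -7325 J.

W ≈ -7320 J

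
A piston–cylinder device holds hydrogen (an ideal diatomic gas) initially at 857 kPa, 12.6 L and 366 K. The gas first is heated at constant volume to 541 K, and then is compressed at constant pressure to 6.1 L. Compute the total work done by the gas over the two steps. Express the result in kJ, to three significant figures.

W_total ≈ -8.23 kJ

Step 1 (isochoric): W = 0 (constant volume).
After step 1: P = 1267 kPa (V unchanged).
Step 2 (isobaric): W = PΔV = (1267 kPa)(6.1 − 12.6 L) = -8234 J.
W_total = 0 − 8234 = -8234 J.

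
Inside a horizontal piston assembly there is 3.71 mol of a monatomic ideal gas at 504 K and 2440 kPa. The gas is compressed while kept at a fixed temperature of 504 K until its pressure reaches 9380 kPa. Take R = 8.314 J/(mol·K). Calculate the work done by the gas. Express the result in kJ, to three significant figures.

Isothermal process: W = nRT ln(V₂/V₁) = nRT ln(P₁/P₂).
W = (3.71)(8.314)(504) × ln(2440/9380)
  = 15546 × ln(0.2601) = 15546 × -1.347
W_by_gas = -20934 J.

W ≈ -20.9 kJ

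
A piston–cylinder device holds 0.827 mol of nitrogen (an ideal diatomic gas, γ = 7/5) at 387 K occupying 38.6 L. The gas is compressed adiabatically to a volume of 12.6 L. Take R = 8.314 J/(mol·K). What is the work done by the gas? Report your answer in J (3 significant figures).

W ≈ -3760 J

Adiabatic: TV^(γ−1) = const with γ = 7/5.
T₂ = T₁ (V₁/V₂)^(γ−1) = 387 × (38.6/12.6)^0.4 = 387 × 1.565 = 605.6 K.
W_by = nCᵥ(T₁ − T₂) = (0.827)(20.79)(387 − 605.6) = -3758 J.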